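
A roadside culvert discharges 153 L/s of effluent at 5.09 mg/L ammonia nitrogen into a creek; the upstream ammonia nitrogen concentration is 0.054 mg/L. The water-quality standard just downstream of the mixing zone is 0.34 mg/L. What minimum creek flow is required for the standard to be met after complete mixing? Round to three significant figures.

Set C_mix = 0.34: (Q·0.05400 + 153.0·5.090) / (Q + 153.0) = 0.34
→ Q = 153.0·(5.090 − 0.34)/(0.34 − 0.05400) = 2541 L/s.

2540 L/s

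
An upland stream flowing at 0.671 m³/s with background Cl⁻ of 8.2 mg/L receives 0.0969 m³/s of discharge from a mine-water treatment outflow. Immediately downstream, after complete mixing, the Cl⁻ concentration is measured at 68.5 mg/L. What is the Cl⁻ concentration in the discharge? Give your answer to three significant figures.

486 mg/L

Mass balance: 0.6710·8.200 + 0.09690·Cₑ = 0.7679·68.50
→ Cₑ = (0.7679·68.50 − 0.6710·8.200) / 0.09690 = 486.1 mg/L.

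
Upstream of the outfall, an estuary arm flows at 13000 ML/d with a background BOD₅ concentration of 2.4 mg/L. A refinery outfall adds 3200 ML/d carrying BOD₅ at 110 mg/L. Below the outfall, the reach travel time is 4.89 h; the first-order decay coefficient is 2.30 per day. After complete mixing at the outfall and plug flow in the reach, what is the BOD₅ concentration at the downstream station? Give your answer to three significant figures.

Mixed concentration C = ΣQC/ΣQ = (13000·2.400 + 3200·110.0) / 16200 = 383200/16200 = 23.65 mg/L.
First-order decay: C = 23.65·exp(−k·t) = 23.65·0.6259 = 14.80 mg/L.

14.8 mg/L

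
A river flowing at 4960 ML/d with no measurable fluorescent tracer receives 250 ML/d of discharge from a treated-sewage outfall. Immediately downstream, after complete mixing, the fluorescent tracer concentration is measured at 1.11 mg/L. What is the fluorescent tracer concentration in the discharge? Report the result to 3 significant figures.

23.1 mg/L

Mass balance: 4960·0 + 250.0·Cₑ = 5210·1.110
→ Cₑ = (5210·1.110 − 4960·0) / 250.0 = 23.13 mg/L.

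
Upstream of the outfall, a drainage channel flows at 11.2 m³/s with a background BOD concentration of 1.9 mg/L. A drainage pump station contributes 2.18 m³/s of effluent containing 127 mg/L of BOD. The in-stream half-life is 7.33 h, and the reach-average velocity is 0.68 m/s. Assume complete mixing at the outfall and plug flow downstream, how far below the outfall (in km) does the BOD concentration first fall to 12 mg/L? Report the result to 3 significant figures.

16.0 km

Mass balance: C = (11.20·1.900 + 2.180·127.0) / 13.38 = 298.1/13.38 = 22.28 mg/L.
Half-life 7.33 h → k = ln 2 / 7.33 = 0.09456 h⁻¹ = 2.270 d⁻¹.
Set 22.28·exp(−k·t) = 12 → t = ln(22.28/12)/k = 23560 s = 6.545 h.
Distance = v·t = 0.68·23560 = 16020 m = 16.02 km.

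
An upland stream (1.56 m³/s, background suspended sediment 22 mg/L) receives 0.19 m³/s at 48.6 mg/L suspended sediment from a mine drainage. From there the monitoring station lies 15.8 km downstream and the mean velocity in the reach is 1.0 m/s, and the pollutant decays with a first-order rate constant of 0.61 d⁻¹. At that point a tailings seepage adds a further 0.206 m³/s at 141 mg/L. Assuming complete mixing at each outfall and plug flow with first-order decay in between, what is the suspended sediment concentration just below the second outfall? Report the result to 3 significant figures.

After mixing, C = (1.560·22.00 + 0.1900·48.60) / 1.750 = 43.55/1.750 = 24.89 mg/L; combined flow 1.750 m³/s.
Travel time t = 15.8·1000 / 1.0 = 15800 s = 4.389 h.
First-order decay: C = 24.89·exp(−k·t) = 24.89·0.8944 = 22.26 mg/L.
At the second outfall, C = (1.750·22.26 + 0.2060·141.0) / (1.750 + 0.2060) = 34.77 mg/L.

34.8 mg/L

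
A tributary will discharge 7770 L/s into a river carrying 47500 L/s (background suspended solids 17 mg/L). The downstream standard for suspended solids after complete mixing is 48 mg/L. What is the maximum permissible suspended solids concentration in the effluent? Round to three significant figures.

At the limit, (Qr·Cr + Qe·Cₑ)/(Qr + Qe) = 48:
Cₑ = (55270·48 − 47500·17.00) / 7770 = 237.5 mg/L.

238 mg/L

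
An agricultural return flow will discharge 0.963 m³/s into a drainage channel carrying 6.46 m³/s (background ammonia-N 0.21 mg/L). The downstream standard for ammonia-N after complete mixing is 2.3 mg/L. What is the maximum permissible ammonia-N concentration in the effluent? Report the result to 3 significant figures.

At the limit, (Qr·Cr + Qe·Cₑ)/(Qr + Qe) = 2.3:
Cₑ = (7.423·2.3 − 6.460·0.2100) / 0.9630 = 16.32 mg/L.

16.3 mg/L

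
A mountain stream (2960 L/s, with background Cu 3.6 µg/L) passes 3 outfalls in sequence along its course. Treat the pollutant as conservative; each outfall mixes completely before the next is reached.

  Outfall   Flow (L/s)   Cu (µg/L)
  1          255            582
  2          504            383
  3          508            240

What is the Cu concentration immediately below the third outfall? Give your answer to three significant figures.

112 µg/L

After outfall 1: Q = 2960 + 255.0 = 3215 L/s; C = (2960·3.600 + 255.0·582.0)/3215 = 49.48 µg/L.
After outfall 2: Q = 3215 + 504.0 = 3719 L/s; C = (3215·49.48 + 504.0·383.0)/3719 = 94.68 µg/L.
After outfall 3: Q = 3719 + 508.0 = 4227 L/s; C = (3719·94.68 + 508.0·240.0)/4227 = 112.1 µg/L.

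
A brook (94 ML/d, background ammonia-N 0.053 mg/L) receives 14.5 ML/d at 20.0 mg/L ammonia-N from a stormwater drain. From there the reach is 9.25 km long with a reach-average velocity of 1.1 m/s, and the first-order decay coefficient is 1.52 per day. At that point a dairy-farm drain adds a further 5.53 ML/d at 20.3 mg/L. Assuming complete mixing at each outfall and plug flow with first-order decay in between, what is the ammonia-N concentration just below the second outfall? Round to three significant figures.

3.22 mg/L

Mass balance: C = (94.00·0.05300 + 14.50·20.00) / 108.5 = 295.0/108.5 = 2.719 mg/L; combined flow 108.5 ML/d.
Travel time t = 9.25·1000 / 1.1 = 8409 s = 2.336 h.
Applying C = C₀e^(−kt): 2.719 × 0.8625 = 2.345 mg/L.
Second outfall: C = (108.5·2.345 + 5.530·20.30)/114.0 = 3.216 mg/L.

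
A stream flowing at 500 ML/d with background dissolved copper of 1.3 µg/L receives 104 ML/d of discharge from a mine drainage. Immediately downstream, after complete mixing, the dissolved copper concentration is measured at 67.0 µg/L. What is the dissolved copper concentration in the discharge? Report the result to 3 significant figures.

Mass balance: 500.0·1.300 + 104.0·Cₑ = 604.0·67.00
→ Cₑ = (604.0·67.00 − 500.0·1.300) / 104.0 = 382.9 µg/L.

383 µg/L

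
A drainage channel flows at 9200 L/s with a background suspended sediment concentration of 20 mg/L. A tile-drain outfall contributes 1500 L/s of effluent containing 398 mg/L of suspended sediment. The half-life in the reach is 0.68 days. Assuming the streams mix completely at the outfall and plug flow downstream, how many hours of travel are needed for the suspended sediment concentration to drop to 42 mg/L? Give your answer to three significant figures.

Mass balance: C = (9200·20.00 + 1500·398.0) / 10700 = 781000/10700 = 72.99 mg/L.
Half-life 0.68 d → k = ln 2 / 0.68 = 1.019 d⁻¹.
72.99·exp(−k·t) = 42 → t = ln(72.99/42)/k = 46840 s = 13.01 h.

13.0 h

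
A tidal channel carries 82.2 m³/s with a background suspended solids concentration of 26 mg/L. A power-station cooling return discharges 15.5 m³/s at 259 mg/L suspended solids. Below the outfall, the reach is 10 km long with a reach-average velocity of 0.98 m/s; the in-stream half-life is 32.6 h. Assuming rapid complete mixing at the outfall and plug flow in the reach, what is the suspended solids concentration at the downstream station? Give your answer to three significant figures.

59.3 mg/L

After mixing, C = (82.20·26.00 + 15.50·259.0) / 97.70 = 6152/97.70 = 62.97 mg/L.
Travel time t = 10·1000 / 0.98 = 10200 s = 2.834 h.
Half-life 32.6 h → k = ln 2 / 32.6 = 0.02126 h⁻¹ = 0.5103 d⁻¹.
Decay over the reach: 62.97·exp(−kt) = 62.97·0.9415 = 59.28 mg/L.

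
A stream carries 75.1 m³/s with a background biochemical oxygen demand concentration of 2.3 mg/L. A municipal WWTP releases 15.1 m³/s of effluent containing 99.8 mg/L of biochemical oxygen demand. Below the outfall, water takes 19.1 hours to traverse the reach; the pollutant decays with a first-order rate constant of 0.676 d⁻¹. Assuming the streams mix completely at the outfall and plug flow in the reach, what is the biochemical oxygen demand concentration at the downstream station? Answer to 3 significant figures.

10.9 mg/L

Flow-weighted average: C = (75.10·2.300 + 15.10·99.80) / 90.20 = 1680/90.20 = 18.62 mg/L.
Applying C = C₀e^(−kt): 18.62 × 0.5839 = 10.87 mg/L.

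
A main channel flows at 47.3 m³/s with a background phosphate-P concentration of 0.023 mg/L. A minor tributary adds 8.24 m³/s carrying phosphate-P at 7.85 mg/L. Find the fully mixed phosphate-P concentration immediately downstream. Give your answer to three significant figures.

1.18 mg/L

After mixing, C = (47.30·0.02300 + 8.240·7.850) / 55.54 = 65.77/55.54 = 1.184 mg/L.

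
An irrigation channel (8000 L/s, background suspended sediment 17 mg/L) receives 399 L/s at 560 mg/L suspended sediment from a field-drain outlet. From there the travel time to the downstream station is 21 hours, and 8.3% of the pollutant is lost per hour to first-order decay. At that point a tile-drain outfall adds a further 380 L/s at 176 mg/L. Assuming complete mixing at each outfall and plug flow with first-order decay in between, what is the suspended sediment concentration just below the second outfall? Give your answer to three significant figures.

Conservation of mass: C = (8000·17.00 + 399.0·560.0) / 8399 = 359400/8399 = 42.80 mg/L; combined flow 8399 L/s.
8.3%/h lost → k = −ln(1 − 0.083) = 0.08665 h⁻¹.
Applying C = C₀e^(−kt): 42.80 × 0.1621 = 6.937 mg/L.
Second outfall: C = (8399·6.937 + 380.0·176.0)/8779 = 14.25 mg/L.

14.3 mg/L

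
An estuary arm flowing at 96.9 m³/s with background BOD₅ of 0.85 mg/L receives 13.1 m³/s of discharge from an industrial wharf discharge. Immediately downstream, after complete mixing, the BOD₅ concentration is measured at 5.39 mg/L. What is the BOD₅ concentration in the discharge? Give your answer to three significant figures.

39.0 mg/L

Mass balance: 96.90·0.8500 + 13.10·Cₑ = 110.0·5.390
→ Cₑ = (110.0·5.390 − 96.90·0.8500) / 13.10 = 38.97 mg/L.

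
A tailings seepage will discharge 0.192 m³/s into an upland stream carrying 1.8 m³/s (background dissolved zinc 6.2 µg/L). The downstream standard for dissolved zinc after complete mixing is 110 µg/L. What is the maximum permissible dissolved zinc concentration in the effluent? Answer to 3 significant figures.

1080 µg/L

At the limit, (Qr·Cr + Qe·Cₑ)/(Qr + Qe) = 110:
Cₑ = (1.992·110 − 1.800·6.200) / 0.1920 = 1083 µg/L.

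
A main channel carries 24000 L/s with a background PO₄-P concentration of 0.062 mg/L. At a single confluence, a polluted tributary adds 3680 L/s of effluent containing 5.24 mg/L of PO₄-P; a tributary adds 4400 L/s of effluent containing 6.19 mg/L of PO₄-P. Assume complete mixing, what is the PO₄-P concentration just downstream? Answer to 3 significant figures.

1.50 mg/L

Mixed concentration C = ΣQC/ΣQ = (24000·0.06200 + 3680·5.240 + 4400·6.190) / 32080 = 48010/32080 = 1.496 mg/L.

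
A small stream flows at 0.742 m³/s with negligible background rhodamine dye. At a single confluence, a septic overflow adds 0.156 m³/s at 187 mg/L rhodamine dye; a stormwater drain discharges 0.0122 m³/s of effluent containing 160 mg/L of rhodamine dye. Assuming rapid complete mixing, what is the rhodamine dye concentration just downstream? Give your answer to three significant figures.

Mass balance: C = (0.7420·0 + 0.1560·187.0 + 0.01220·160.0) / 0.9102 = 31.12/0.9102 = 34.19 mg/L.

34.2 mg/L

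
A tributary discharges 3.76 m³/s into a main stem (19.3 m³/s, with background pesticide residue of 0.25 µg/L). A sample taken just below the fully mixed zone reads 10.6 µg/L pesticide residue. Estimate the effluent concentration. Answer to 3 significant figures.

Mass balance: 19.30·0.2500 + 3.760·Cₑ = 23.06·10.60
→ Cₑ = (23.06·10.60 − 19.30·0.2500) / 3.760 = 63.73 µg/L.

63.7 µg/L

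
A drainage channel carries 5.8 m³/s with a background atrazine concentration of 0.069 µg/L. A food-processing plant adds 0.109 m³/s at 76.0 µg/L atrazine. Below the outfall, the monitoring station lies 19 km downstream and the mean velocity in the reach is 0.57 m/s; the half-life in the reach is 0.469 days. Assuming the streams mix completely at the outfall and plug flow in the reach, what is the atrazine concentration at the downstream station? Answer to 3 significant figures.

After mixing, C = (5.800·0.06900 + 0.1090·76.00) / 5.909 = 8.684/5.909 = 1.470 µg/L.
Travel time t = 19·1000 / 0.57 = 33330 s = 9.259 h.
Half-life 0.469 d → k = ln 2 / 0.469 = 1.478 d⁻¹.
After decay, C = 1.470 × e^(−kt) = 1.470 × 0.5654 = 0.8310 µg/L.

0.831 µg/L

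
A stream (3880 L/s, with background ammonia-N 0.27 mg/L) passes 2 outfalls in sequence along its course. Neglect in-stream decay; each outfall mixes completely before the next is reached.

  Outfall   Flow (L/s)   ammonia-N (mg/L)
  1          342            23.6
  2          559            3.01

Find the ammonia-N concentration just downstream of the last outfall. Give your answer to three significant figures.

2.26 mg/L

Below outfall 1: Q → 4222 L/s, C = (3880·0.2700 + 342.0·23.60)/4222 = 2.160 mg/L.
Below outfall 2: Q → 4781 L/s, C = (4222·2.160 + 559.0·3.010)/4781 = 2.259 mg/L.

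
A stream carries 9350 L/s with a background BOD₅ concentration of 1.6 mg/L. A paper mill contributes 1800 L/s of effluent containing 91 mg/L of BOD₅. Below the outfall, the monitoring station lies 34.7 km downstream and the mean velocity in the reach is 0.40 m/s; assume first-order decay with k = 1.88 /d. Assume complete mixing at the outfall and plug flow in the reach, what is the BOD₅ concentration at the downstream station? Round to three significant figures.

Mixed concentration C = ΣQC/ΣQ = (9350·1.600 + 1800·91.00) / 11150 = 178800/11150 = 16.03 mg/L.
Travel time t = 34.7·1000 / 0.40 = 86750 s = 24.10 h.
Applying C = C₀e^(−kt): 16.03 × 0.1514 = 2.428 mg/L.

2.43 mg/L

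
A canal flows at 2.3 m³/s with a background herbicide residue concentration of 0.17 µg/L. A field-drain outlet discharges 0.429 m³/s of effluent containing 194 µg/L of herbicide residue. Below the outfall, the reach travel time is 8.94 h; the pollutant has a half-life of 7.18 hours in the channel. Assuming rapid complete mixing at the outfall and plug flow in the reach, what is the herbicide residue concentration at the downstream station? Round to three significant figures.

Flow-weighted average: C = (2.300·0.1700 + 0.4290·194.0) / 2.729 = 83.62/2.729 = 30.64 µg/L.
Half-life 7.18 h → k = ln 2 / 7.18 = 0.09654 h⁻¹ = 2.317 d⁻¹.
After decay, C = 30.64 × e^(−kt) = 30.64 × 0.4219 = 12.93 µg/L.

12.9 µg/L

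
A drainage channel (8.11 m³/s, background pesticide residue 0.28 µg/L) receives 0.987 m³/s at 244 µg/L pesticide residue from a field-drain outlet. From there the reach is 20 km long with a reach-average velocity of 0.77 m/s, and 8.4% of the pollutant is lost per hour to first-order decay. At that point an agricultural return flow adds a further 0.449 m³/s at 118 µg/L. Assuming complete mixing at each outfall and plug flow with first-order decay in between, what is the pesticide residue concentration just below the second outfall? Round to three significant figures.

Conservation of mass: C = (8.110·0.2800 + 0.9870·244.0) / 9.097 = 243.1/9.097 = 26.72 µg/L; combined flow 9.097 m³/s.
Travel time t = 20·1000 / 0.77 = 25970 s = 7.215 h.
8.4%/h lost → k = −ln(1 − 0.084) = 0.08774 h⁻¹.
Applying C = C₀e^(−kt): 26.72 × 0.5310 = 14.19 µg/L.
At the second outfall, C = (9.097·14.19 + 0.4490·118.0) / (9.097 + 0.4490) = 19.07 µg/L.

19.1 µg/L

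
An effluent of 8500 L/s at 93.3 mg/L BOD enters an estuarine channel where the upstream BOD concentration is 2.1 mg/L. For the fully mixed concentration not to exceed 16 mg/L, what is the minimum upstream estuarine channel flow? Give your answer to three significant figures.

47300 L/s

Set C_mix = 16: (Q·2.100 + 8500·93.30) / (Q + 8500) = 16
→ Q = 8500·(93.30 − 16)/(16 − 2.100) = 47270 L/s.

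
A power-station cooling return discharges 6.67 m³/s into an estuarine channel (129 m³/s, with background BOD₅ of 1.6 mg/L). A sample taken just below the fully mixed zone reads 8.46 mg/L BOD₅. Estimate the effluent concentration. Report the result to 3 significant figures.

Mass balance: 129.0·1.600 + 6.670·Cₑ = 135.7·8.460
→ Cₑ = (135.7·8.460 − 129.0·1.600) / 6.670 = 141.1 mg/L.

141 mg/L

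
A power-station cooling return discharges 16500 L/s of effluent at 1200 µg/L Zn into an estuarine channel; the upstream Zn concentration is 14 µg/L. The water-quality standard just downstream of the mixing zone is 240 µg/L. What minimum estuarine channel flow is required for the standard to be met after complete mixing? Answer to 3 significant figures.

70100 L/s

Set C_mix = 240: (Q·14.00 + 16500·1200) / (Q + 16500) = 240
→ Q = 16500·(1200 − 240)/(240 − 14.00) = 70090 L/s.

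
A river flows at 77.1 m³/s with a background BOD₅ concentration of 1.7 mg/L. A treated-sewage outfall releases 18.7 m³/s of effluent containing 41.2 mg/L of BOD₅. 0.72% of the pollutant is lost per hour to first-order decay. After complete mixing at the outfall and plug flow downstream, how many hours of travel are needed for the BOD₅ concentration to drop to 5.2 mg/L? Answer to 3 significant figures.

Mass balance: C = (77.10·1.700 + 18.70·41.20) / 95.80 = 901.5/95.80 = 9.410 mg/L.
0.72%/h lost → k = −ln(1 − 0.0072) = 0.007226 h⁻¹.
9.410·exp(−k·t) = 5.2 → t = ln(9.410/5.2)/k = 295500 s = 82.08 h.

82.1 h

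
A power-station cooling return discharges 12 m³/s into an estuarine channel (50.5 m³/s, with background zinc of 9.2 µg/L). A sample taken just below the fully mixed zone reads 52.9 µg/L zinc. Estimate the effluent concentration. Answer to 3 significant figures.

Mass balance: 50.50·9.200 + 12.00·Cₑ = 62.50·52.90
→ Cₑ = (62.50·52.90 − 50.50·9.200) / 12.00 = 236.8 µg/L.

237 µg/L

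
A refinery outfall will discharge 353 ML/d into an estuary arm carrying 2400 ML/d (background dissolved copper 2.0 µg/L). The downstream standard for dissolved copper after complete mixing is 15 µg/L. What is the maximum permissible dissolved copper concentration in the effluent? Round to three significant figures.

At the limit, (Qr·Cr + Qe·Cₑ)/(Qr + Qe) = 15:
Cₑ = (2753·15 − 2400·2.000) / 353.0 = 103.4 µg/L.

103 µg/L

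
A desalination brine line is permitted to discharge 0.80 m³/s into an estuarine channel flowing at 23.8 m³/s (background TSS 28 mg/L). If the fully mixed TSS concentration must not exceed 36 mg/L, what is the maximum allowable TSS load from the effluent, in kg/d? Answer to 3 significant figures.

18900 kg/d

Mass balance at the limit: 23.80·28.00 + 0.8000·Cₑ = 24.60·36 → Cₑ = 274.0 mg/L.
Load = 0.8000 m³/s × 274.0 g/m³ × 86 400 s/d = 18940 kg/d.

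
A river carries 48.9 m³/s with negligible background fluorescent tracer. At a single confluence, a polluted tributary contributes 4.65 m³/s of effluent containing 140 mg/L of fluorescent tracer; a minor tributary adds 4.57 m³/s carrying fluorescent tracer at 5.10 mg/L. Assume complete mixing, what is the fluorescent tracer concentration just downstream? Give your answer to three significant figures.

Conservation of mass: C = (48.90·0 + 4.650·140.0 + 4.570·5.100) / 58.12 = 674.3/58.12 = 11.60 mg/L.

11.6 mg/L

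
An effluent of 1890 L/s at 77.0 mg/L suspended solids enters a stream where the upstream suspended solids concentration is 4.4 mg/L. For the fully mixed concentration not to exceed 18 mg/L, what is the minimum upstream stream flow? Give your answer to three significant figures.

Set C_mix = 18: (Q·4.400 + 1890·77.00) / (Q + 1890) = 18
→ Q = 1890·(77.00 − 18)/(18 − 4.400) = 8199 L/s.

8200 L/s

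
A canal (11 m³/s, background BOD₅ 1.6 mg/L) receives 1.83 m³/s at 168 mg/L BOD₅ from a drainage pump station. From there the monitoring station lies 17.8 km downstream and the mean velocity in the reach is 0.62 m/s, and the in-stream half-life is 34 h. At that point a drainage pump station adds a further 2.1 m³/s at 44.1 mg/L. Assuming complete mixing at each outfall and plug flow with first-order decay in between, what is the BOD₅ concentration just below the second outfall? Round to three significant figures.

24.7 mg/L

Mass balance: C = (11.00·1.600 + 1.830·168.0) / 12.83 = 325.0/12.83 = 25.33 mg/L; combined flow 12.83 m³/s.
Travel time t = 17.8·1000 / 0.62 = 28710 s = 7.975 h.
Half-life 34 h → k = ln 2 / 34 = 0.02039 h⁻¹ = 0.4893 d⁻¹.
Decay over the reach: 25.33·exp(−kt) = 25.33·0.8499 = 21.53 mg/L.
At the second outfall, C = (12.83·21.53 + 2.100·44.10) / (12.83 + 2.100) = 24.71 mg/L.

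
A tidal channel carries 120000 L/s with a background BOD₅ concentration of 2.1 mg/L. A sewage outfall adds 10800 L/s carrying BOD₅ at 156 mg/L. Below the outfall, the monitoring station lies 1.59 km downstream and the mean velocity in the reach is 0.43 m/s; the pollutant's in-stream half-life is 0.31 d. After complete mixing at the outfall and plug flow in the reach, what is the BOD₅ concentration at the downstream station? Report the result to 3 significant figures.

13.5 mg/L

Flow-weighted average: C = (120000·2.100 + 10800·156.0) / 130800 = 1937000/130800 = 14.81 mg/L.
Travel time t = 1.59·1000 / 0.43 = 3698 s = 1.027 h.
Half-life 0.31 d → k = ln 2 / 0.31 = 2.236 d⁻¹.
Decay over the reach: 14.81·exp(−kt) = 14.81·0.9087 = 13.46 mg/L.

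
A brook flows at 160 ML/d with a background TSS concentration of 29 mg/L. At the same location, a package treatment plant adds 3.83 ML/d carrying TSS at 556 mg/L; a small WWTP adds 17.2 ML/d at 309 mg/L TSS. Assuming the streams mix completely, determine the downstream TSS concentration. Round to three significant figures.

66.8 mg/L

After mixing, C = (160.0·29.00 + 3.830·556.0 + 17.20·309.0) / 181.0 = 12080/181.0 = 66.75 mg/L.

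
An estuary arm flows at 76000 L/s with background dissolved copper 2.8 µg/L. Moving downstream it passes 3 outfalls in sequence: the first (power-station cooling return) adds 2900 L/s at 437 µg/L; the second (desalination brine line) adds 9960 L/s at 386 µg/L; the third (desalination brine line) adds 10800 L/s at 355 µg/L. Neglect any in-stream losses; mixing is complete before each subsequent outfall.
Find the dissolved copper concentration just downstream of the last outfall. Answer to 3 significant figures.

Outfall 1: combined Q = 78900 L/s; C = (76000·2.800 + 2900·437.0)/78900 = 18.76 µg/L.
Outfall 2: combined Q = 88860 L/s; C = (78900·18.76 + 9960·386.0)/88860 = 59.92 µg/L.
Outfall 3: combined Q = 99660 L/s; C = (88860·59.92 + 10800·355.0)/99660 = 91.90 µg/L.

91.9 µg/L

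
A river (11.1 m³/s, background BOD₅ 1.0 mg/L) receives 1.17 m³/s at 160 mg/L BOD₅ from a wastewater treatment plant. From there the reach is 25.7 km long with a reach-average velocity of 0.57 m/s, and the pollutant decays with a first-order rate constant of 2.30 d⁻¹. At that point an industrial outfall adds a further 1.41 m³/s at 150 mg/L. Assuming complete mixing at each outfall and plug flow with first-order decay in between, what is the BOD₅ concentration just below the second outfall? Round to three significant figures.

After mixing, C = (11.10·1.000 + 1.170·160.0) / 12.27 = 198.3/12.27 = 16.16 mg/L; combined flow 12.27 m³/s.
Travel time t = 25.7·1000 / 0.57 = 45090 s = 12.52 h.
After decay, C = 16.16 × e^(−kt) = 16.16 × 0.3011 = 4.866 mg/L.
Second outfall: C = (12.27·4.866 + 1.410·150.0)/13.68 = 19.83 mg/L.

19.8 mg/L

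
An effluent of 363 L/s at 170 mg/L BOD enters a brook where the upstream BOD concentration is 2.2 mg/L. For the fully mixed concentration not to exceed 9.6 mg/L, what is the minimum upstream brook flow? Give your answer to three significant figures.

7870 L/s

Set C_mix = 9.6: (Q·2.200 + 363.0·170.0) / (Q + 363.0) = 9.6
→ Q = 363.0·(170.0 − 9.6)/(9.6 − 2.200) = 7868 L/s.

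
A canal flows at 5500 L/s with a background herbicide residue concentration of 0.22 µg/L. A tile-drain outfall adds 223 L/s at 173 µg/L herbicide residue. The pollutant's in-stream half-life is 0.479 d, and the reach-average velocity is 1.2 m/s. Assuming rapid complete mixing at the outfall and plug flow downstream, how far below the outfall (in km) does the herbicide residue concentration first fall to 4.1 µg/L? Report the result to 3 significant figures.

37.8 km

After mixing, C = (5500·0.2200 + 223.0·173.0) / 5723 = 39790/5723 = 6.952 µg/L.
Half-life 0.479 d → k = ln 2 / 0.479 = 1.447 d⁻¹.
Set 6.952·exp(−k·t) = 4.1 → t = ln(6.952/4.1)/k = 31530 s = 8.759 h.
Distance = v·t = 1.2·31530 = 37840 m = 37.84 km.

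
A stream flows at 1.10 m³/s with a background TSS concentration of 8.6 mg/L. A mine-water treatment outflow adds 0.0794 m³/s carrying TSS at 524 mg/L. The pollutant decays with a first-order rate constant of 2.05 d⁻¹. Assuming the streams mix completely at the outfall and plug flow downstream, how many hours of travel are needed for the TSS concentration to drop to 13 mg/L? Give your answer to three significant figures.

After mixing, C = (1.100·8.600 + 0.07940·524.0) / 1.179 = 51.07/1.179 = 43.30 mg/L.
43.30·exp(−k·t) = 13 → t = ln(43.30/13)/k = 50710 s = 14.09 h.

14.1 h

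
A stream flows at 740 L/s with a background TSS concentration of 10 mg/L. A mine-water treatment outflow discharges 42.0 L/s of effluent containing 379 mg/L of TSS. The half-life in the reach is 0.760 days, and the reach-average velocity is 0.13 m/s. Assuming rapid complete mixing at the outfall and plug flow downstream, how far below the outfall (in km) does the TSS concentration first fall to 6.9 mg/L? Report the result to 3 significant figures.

Conservation of mass: C = (740.0·10.00 + 42.00·379.0) / 782.0 = 23320/782.0 = 29.82 mg/L.
Half-life 0.760 d → k = ln 2 / 0.760 = 0.9120 d⁻¹.
Set 29.82·exp(−k·t) = 6.9 → t = ln(29.82/6.9)/k = 138700 s = 38.51 h.
Distance = v·t = 0.13·138700 = 18020 m = 18.02 km.

18.0 km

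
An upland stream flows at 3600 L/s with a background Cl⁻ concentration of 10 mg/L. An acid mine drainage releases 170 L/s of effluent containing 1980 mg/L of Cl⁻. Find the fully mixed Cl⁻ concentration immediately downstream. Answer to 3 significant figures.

Mass balance: C = (3600·10.00 + 170.0·1980) / 3770 = 372600/3770 = 98.83 mg/L.

98.8 mg/L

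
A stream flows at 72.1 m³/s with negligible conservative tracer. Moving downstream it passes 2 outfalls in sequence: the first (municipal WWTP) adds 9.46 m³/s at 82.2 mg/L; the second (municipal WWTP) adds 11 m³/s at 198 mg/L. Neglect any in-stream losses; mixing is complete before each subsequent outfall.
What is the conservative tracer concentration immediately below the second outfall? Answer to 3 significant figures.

31.9 mg/L

Below outfall 1: Q → 81.56 m³/s, C = (72.10·0 + 9.460·82.20)/81.56 = 9.534 mg/L.
Below outfall 2: Q → 92.56 m³/s, C = (81.56·9.534 + 11.00·198.0)/92.56 = 31.93 mg/L.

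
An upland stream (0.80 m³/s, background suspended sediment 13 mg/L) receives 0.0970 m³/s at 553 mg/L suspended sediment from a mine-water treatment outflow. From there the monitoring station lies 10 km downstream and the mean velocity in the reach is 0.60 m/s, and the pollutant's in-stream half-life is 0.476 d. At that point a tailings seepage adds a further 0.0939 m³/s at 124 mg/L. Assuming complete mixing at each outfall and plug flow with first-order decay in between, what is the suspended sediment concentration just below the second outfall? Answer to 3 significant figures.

60.6 mg/L

Mass balance: C = (0.8000·13.00 + 0.09700·553.0) / 0.8970 = 64.04/0.8970 = 71.39 mg/L; combined flow 0.8970 m³/s.
Travel time t = 10·1000 / 0.60 = 16670 s = 4.630 h.
Half-life 0.476 d → k = ln 2 / 0.476 = 1.456 d⁻¹.
After decay, C = 71.39 × e^(−kt) = 71.39 × 0.7551 = 53.91 mg/L.
At the second outfall, C = (0.8970·53.91 + 0.09390·124.0) / (0.8970 + 0.09390) = 60.55 mg/L.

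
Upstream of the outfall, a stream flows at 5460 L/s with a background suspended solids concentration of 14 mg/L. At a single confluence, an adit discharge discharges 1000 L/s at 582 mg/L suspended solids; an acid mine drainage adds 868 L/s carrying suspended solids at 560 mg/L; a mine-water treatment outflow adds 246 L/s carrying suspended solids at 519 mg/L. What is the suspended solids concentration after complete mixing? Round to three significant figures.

168 mg/L

Flow-weighted average: C = (5460·14.00 + 1000·582.0 + 868.0·560.0 + 246.0·519.0) / 7574 = 1272000/7574 = 168.0 mg/L.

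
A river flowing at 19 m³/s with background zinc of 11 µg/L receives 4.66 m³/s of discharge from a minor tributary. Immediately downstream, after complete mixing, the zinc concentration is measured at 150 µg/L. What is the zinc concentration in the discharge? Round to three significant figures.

Mass balance: 19.00·11.00 + 4.660·Cₑ = 23.66·150.0
→ Cₑ = (23.66·150.0 − 19.00·11.00) / 4.660 = 716.7 µg/L.

717 µg/L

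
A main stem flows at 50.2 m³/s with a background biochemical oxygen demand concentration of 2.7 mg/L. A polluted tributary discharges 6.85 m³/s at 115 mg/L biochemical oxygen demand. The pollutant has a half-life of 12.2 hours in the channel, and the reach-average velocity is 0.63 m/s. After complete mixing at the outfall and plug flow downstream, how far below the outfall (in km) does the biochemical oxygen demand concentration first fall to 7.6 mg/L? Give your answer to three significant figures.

Mixed concentration C = ΣQC/ΣQ = (50.20·2.700 + 6.850·115.0) / 57.05 = 923.3/57.05 = 16.18 mg/L.
Half-life 12.2 h → k = ln 2 / 12.2 = 0.05682 h⁻¹ = 1.364 d⁻¹.
Set 16.18·exp(−k·t) = 7.6 → t = ln(16.18/7.6)/k = 47890 s = 13.30 h.
Distance = v·t = 0.63·47890 = 30170 m = 30.17 km.

30.2 km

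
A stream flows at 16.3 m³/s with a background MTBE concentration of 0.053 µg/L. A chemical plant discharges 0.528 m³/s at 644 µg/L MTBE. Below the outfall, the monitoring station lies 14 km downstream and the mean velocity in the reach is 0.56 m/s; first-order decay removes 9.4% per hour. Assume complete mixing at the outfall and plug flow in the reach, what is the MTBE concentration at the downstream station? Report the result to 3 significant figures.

Mass balance: C = (16.30·0.05300 + 0.5280·644.0) / 16.83 = 340.9/16.83 = 20.26 µg/L.
Travel time t = 14·1000 / 0.56 = 25000 s = 6.944 h.
9.4%/h lost → k = −ln(1 − 0.094) = 0.09872 h⁻¹.
After decay, C = 20.26 × e^(−kt) = 20.26 × 0.5038 = 10.21 µg/L.

10.2 µg/L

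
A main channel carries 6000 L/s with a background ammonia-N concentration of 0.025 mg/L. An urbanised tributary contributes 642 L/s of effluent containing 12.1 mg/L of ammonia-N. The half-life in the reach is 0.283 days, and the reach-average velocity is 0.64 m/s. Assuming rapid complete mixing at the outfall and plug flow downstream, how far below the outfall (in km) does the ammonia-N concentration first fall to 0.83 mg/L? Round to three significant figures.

8.17 km

Mass balance: C = (6000·0.02500 + 642.0·12.10) / 6642 = 7918/6642 = 1.192 mg/L.
Half-life 0.283 d → k = ln 2 / 0.283 = 2.449 d⁻¹.
Set 1.192·exp(−k·t) = 0.83 → t = ln(1.192/0.83)/k = 12770 s = 3.548 h.
Distance = v·t = 0.64·12770 = 8174 m = 8.174 km.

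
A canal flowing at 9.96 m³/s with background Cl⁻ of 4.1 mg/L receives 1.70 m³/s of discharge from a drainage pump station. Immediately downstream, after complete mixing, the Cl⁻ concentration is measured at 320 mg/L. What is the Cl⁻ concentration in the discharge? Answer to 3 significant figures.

2170 mg/L

Mass balance: 9.960·4.100 + 1.700·Cₑ = 11.66·320.0
→ Cₑ = (11.66·320.0 − 9.960·4.100) / 1.700 = 2171 mg/L.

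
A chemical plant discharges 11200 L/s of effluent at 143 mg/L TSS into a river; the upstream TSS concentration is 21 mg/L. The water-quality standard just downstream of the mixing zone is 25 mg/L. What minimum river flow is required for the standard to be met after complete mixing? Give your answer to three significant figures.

330000 L/s

Set C_mix = 25: (Q·21.00 + 11200·143.0) / (Q + 11200) = 25
→ Q = 11200·(143.0 − 25)/(25 − 21.00) = 330400 L/s.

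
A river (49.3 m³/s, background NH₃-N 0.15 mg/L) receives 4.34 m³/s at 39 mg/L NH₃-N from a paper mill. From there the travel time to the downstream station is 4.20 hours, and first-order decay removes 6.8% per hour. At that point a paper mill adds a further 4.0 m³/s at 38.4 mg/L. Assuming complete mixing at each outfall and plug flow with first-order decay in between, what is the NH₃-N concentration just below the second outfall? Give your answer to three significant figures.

Flow-weighted average: C = (49.30·0.1500 + 4.340·39.00) / 53.64 = 176.7/53.64 = 3.293 mg/L; combined flow 53.64 m³/s.
6.8%/h lost → k = −ln(1 − 0.068) = 0.07042 h⁻¹.
Decay over the reach: 3.293·exp(−kt) = 3.293·0.7440 = 2.450 mg/L.
Second outfall: C = (53.64·2.450 + 4.000·38.40)/57.64 = 4.945 mg/L.

4.94 mg/L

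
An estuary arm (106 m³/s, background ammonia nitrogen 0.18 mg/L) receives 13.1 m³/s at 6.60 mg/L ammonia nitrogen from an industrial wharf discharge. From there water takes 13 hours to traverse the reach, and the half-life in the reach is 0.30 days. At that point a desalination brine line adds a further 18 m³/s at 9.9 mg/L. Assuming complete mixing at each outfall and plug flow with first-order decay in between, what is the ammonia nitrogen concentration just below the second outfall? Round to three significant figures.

Flow-weighted average: C = (106.0·0.1800 + 13.10·6.600) / 119.1 = 105.5/119.1 = 0.8861 mg/L; combined flow 119.1 m³/s.
Half-life 0.30 d → k = ln 2 / 0.30 = 2.310 d⁻¹.
After decay, C = 0.8861 × e^(−kt) = 0.8861 × 0.2861 = 0.2535 mg/L.
At the second outfall, C = (119.1·0.2535 + 18.00·9.900) / (119.1 + 18.00) = 1.520 mg/L.

1.52 mg/L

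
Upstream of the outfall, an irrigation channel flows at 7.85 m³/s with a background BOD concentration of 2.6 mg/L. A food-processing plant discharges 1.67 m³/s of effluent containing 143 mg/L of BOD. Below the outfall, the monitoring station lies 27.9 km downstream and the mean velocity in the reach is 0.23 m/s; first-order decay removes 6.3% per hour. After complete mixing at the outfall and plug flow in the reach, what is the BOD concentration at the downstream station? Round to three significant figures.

Conservation of mass: C = (7.850·2.600 + 1.670·143.0) / 9.520 = 259.2/9.520 = 27.23 mg/L.
Travel time t = 27.9·1000 / 0.23 = 121300 s = 33.70 h.
6.3%/h lost → k = −ln(1 − 0.063) = 0.06507 h⁻¹.
First-order decay: C = 27.23·exp(−k·t) = 27.23·0.1116 = 3.039 mg/L.

3.04 mg/L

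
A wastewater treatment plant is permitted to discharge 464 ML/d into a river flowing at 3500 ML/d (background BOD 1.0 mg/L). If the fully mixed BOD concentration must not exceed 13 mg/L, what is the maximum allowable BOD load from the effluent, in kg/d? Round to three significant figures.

48000 kg/d

Mass balance at the limit: 3500·1.000 + 464.0·Cₑ = 3964·13 → Cₑ = 103.5 mg/L.
464.0 ML/d = 5.370 m³/s. Load = 5.370 m³/s × 103.5 g/m³ × 86 400 s/d = 48030 kg/d.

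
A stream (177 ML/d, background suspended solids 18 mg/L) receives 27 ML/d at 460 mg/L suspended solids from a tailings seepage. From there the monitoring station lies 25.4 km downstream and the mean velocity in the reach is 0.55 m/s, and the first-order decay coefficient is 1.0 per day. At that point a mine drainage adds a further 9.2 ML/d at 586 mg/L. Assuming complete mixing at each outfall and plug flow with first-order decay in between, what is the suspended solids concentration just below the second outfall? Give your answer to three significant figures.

Mass balance: C = (177.0·18.00 + 27.00·460.0) / 204.0 = 15610/204.0 = 76.50 mg/L; combined flow 204.0 ML/d.
Travel time t = 25.4·1000 / 0.55 = 46180 s = 12.83 h.
After decay, C = 76.50 × e^(−kt) = 76.50 × 0.5860 = 44.83 mg/L.
At the second outfall, C = (204.0·44.83 + 9.200·586.0) / (204.0 + 9.200) = 68.18 mg/L.

68.2 mg/L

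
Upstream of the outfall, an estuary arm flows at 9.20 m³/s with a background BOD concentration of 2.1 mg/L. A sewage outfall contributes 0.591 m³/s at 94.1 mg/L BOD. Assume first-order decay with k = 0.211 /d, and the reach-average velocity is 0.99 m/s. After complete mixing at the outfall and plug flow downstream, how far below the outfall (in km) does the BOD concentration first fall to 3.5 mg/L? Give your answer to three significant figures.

317 km

After mixing, C = (9.200·2.100 + 0.5910·94.10) / 9.791 = 74.93/9.791 = 7.653 mg/L.
Set 7.653·exp(−k·t) = 3.5 → t = ln(7.653/3.5)/k = 320400 s = 88.99 h.
Distance = v·t = 0.99·320400 = 317200 m = 317.2 km.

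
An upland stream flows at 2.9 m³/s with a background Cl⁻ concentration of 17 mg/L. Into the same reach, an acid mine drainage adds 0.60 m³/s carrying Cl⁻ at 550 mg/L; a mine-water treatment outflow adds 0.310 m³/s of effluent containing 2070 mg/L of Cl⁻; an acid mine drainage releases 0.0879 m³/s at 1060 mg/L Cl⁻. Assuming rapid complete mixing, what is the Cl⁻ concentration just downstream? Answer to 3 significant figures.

Mixed concentration C = ΣQC/ΣQ = (2.900·17.00 + 0.6000·550.0 + 0.3100·2070 + 0.08790·1060) / 3.898 = 1114/3.898 = 285.8 mg/L.

286 mg/L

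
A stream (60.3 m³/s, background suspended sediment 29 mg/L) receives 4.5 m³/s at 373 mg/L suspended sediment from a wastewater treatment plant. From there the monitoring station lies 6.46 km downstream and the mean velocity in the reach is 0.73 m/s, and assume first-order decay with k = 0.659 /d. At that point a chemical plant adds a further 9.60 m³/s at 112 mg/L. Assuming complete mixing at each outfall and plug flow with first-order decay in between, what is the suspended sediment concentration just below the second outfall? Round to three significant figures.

Mixed concentration C = ΣQC/ΣQ = (60.30·29.00 + 4.500·373.0) / 64.80 = 3427/64.80 = 52.89 mg/L; combined flow 64.80 m³/s.
Travel time t = 6.46·1000 / 0.73 = 8849 s = 2.458 h.
After decay, C = 52.89 × e^(−kt) = 52.89 × 0.9347 = 49.44 mg/L.
Second outfall: C = (64.80·49.44 + 9.600·112.0)/74.40 = 57.51 mg/L.

57.5 mg/L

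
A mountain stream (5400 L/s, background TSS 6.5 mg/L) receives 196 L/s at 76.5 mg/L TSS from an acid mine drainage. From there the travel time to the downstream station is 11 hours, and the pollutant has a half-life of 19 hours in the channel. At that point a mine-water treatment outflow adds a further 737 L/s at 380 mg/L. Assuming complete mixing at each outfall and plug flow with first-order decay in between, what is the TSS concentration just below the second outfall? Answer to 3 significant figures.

After mixing, C = (5400·6.500 + 196.0·76.50) / 5596 = 50090/5596 = 8.952 mg/L; combined flow 5596 L/s.
Half-life 19 h → k = ln 2 / 19 = 0.03648 h⁻¹ = 0.8756 d⁻¹.
Decay over the reach: 8.952·exp(−kt) = 8.952·0.6695 = 5.993 mg/L.
Second outfall: C = (5596·5.993 + 737.0·380.0)/6333 = 49.52 mg/L.

49.5 mg/L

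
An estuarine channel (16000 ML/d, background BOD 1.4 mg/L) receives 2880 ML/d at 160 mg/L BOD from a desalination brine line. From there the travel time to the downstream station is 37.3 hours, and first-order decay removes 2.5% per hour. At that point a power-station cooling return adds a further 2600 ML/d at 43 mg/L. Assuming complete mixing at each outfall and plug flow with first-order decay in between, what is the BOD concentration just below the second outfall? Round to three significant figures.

Mass balance: C = (16000·1.400 + 2880·160.0) / 18880 = 483200/18880 = 25.59 mg/L; combined flow 18880 ML/d.
2.5%/h lost → k = −ln(1 − 0.025) = 0.02532 h⁻¹.
After decay, C = 25.59 × e^(−kt) = 25.59 × 0.3889 = 9.954 mg/L.
At the second outfall, C = (18880·9.954 + 2600·43.00) / (18880 + 2600) = 13.95 mg/L.

14.0 mg/L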